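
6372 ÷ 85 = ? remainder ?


6372 = 85 * 74 + 82
Check: 6290 + 82 = 6372

q = 74, r = 82


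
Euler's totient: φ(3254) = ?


3254 = 2 × 1627
Prime factors: 2, 1627
φ(3254) = 3254 × (1-1/2) × (1-1/1627)
= 3254 × 1/2 × 1626/1627 = 1626

φ(3254) = 1626


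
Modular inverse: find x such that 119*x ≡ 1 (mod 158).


Use the extended Euclidean algorithm on (158, 119); each row r = 158*s + 119*t:
r=158, s=1, t=0
r=119, s=0, t=1
q=1: r=39, s=1, t=-1   [158*(1) + 119*(-1) = 39]
q=3: r=2, s=-3, t=4   [158*(-3) + 119*(4) = 2]
q=19: r=1, s=58, t=-77   [158*(58) + 119*(-77) = 1]
q=2: r=0, s=-119, t=158   [158*(-119) + 119*(158) = 0]
GCD = 1 with t = -77, so 119*(-77) ≡ 1 (mod 158)
Inverse = -77 mod 158 = 81
Check: 119 * 81 = 9639 ≡ 1 (mod 158)

119^(-1) ≡ 81 (mod 158)


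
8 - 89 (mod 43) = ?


8 - 89 = -81
-81 mod 43 = 5


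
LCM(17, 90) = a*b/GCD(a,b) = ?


GCD(17, 90) = 1
LCM = 17*90/1 = 1530/1 = 1530

LCM = 1530


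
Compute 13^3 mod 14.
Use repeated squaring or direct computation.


13^1 mod 14 = 13
13^2 mod 14 = 1
13^3 mod 14 = 13


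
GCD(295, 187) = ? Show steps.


295 = 1 * 187 + 108
187 = 1 * 108 + 79
108 = 1 * 79 + 29
79 = 2 * 29 + 21
29 = 1 * 21 + 8
21 = 2 * 8 + 5
8 = 1 * 5 + 3
5 = 1 * 3 + 2
3 = 1 * 2 + 1
2 = 2 * 1 + 0
GCD = 1


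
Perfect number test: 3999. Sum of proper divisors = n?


Proper divisors of 3999: 1, 3, 31, 43, 93, 129, 1333
Sum = 1 + 3 + 31 + 43 + 93 + 129 + 1333 = 1633

No, 3999 is not perfect (1633 ≠ 3999)


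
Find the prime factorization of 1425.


1425 / 3 = 475
475 / 5 = 95
95 / 5 = 19
19 / 19 = 1
1425 = 3 × 5^2 × 19


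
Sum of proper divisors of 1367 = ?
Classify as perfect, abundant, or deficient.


Proper divisors: 1
Sum = 1 = 1
1 < 1367 → deficient

s(1367) = 1 (deficient)


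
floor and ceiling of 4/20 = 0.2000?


4/20 = 0.2000
floor = 0
ceil = 1

floor = 0, ceil = 1


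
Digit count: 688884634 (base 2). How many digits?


688884634 in base 2 = 101001000011111000101110011010
Number of digits = 30

30 digits (base 2)


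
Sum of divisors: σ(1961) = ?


Divisors of 1961: 1, 37, 53, 1961
Sum = 1 + 37 + 53 + 1961 = 2052

σ(1961) = 2052


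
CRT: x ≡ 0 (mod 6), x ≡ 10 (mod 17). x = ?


M = 6*17 = 102
M1 = M/6 = 17, M2 = M/17 = 6
M1^(-1) mod 6 = 5, M2^(-1) mod 17 = 3
x = 0*17*5 + 10*6*3 = 180
180 mod 102 = 78
Check: 78 mod 6 = 0 ✓, 78 mod 17 = 10 ✓

x ≡ 78 (mod 102)


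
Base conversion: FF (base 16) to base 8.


FF (base 16) = 255 (decimal)
255 (decimal) = 377 (base 8)


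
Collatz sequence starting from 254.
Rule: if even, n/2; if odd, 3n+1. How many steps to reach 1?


254 → 127 → 382 → 191 → 574 → 287 → 862 → 431 → 1294 → 647 → 1942 → 971 → 2914 → 1457 → 4372 → 2186 → 1093 → 3280 → 1640 → 820 → 410 → 205 → 616 → 308 → 154 → 77 → 232 → 116 → 58 → 29 → 88 → 44 → 22 → 11 → 34 → 17 → 52 → 26 → 13 → 40 → 20 → 10 → 5 → 16 → 8 → 4 → 2 → 1
Total steps = 47

47 steps


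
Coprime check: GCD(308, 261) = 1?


Euclidean algorithm:
308 = 1 * 261 + 47
261 = 5 * 47 + 26
47 = 1 * 26 + 21
26 = 1 * 21 + 5
21 = 4 * 5 + 1
5 = 5 * 1 + 0
GCD(308, 261) = 1

Yes, coprime (GCD = 1)


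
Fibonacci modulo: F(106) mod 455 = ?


F(k) mod 455 for k=1..106:
1, 1, 2, 3, 5, 8, 13, 21, 34, 55, 89, 144, 233, 377, 155, 77, 232, 309, 86, 395, 26, 421, 447, 413, 405, 363, 313, 221, 79, 300, 379, 224, 148, 372, 65, 437, 47, 29, 76, 105, 181, 286, 12, 298, 310, 153, 8, 161, 169, 330, 44, 374, 418, 337, 300, 182, 27, 209, 236, 445, 226, 216, 442, 203, 190, 393, 128, 66, 194, 260, 454, 259, 258, 62, 320, 382, 247, 174, 421, 140, 106, 246, 352, 143, 40, 183, 223, 406, 174, 125, 299, 424, 268, 237, 50, 287, 337, 169, 51, 220, 271, 36, 307, 343, 195, 83
F(106) mod 455 = 83


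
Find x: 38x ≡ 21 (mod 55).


GCD(38, 55) = 1, unique solution
a^(-1) mod 55 = 42
x = 42 * 21 mod 55 = 2

x ≡ 2 (mod 55)


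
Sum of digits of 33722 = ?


3 + 3 + 7 + 2 + 2 = 17


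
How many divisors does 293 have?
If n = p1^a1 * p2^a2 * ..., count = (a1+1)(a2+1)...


293 = 293^1
d(293) = (1+1) = 2

2 divisors


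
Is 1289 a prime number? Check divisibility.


Check divisors up to sqrt(1289) = 35.9026
No divisors found.
1289 is prime.

Yes, 1289 is prime


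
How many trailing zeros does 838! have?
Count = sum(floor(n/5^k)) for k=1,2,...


floor(838/5) = 167
floor(838/25) = 33
floor(838/125) = 6
floor(838/625) = 1
Total = 207

207 trailing zeros


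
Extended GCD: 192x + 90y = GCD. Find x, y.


Tabular extended Euclidean (each row: r = 192*s + 90*t):
r=192, s=1, t=0
r=90, s=0, t=1
q=2: r=12, s=1, t=-2   [192*(1) + 90*(-2) = 12]
q=7: r=6, s=-7, t=15   [192*(-7) + 90*(15) = 6]
q=2: r=0, s=15, t=-32   [192*(15) + 90*(-32) = 0]
GCD = 6; from the row with r=6: x=-7, y=15
Check: 192*(-7) + 90*(15) = -1344 + 1350 = 6

GCD = 6, x = -7, y = 15


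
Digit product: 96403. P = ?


9 × 6 × 4 × 0 × 3 = 0


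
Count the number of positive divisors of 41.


41 = 41^1
d(41) = (1+1) = 2

2 divisors


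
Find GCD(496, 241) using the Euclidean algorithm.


496 = 2 * 241 + 14
241 = 17 * 14 + 3
14 = 4 * 3 + 2
3 = 1 * 2 + 1
2 = 2 * 1 + 0
GCD = 1


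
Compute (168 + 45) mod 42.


168 + 45 = 213
213 mod 42 = 3


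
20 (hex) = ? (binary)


20 (base 16) = 32 (decimal)
32 (decimal) = 100000 (base 2)


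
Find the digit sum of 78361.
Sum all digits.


7 + 8 + 3 + 6 + 1 = 25


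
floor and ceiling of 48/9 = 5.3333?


48/9 = 5.3333
floor = 5
ceil = 6

floor = 5, ceil = 6


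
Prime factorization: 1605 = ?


1605 / 3 = 535
535 / 5 = 107
107 / 107 = 1
1605 = 3 × 5 × 107


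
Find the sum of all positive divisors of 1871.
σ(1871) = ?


Divisors of 1871: 1, 1871
Sum = 1 + 1871 = 1872

σ(1871) = 1872


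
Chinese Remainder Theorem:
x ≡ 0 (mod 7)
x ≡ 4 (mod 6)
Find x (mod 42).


M = 7*6 = 42
M1 = M/7 = 6, M2 = M/6 = 7
M1^(-1) mod 7 = 6, M2^(-1) mod 6 = 1
x = 0*6*6 + 4*7*1 = 28
28 mod 42 = 28
Check: 28 mod 7 = 0 ✓, 28 mod 6 = 4 ✓

x ≡ 28 (mod 42)


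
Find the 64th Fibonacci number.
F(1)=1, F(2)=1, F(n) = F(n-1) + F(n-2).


Sequence: 1, 1, 2, 3, 5, 8, 13, 21, 34, 55, 89, 144, 233, 377, 610, 987, 1597, 2584, 4181, 6765, 10946, 17711, 28657, 46368, 75025, 121393, 196418, 317811, 514229, 832040, 1346269, 2178309, 3524578, 5702887, 9227465, 14930352, 24157817, 39088169, 63245986, 102334155, 165580141, 267914296, 433494437, 701408733, 1134903170, 1836311903, 2971215073, 4807526976, 7778742049, 12586269025, 20365011074, 32951280099, 53316291173, 86267571272, 139583862445, 225851433717, 365435296162, 591286729879, 956722026041, 1548008755920, 2504730781961, 4052739537881, 6557470319842, 10610209857723
F(64) = 10610209857723


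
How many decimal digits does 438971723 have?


438971723 has 9 digits in base 10
floor(log10(438971723)) + 1 = floor(8.6424) + 1 = 9

9 digits (base 10)


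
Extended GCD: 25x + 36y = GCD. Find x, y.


Tabular extended Euclidean (each row: r = 25*s + 36*t):
r=25, s=1, t=0
r=36, s=0, t=1
q=0: r=25, s=1, t=0   [25*(1) + 36*(0) = 25]
q=1: r=11, s=-1, t=1   [25*(-1) + 36*(1) = 11]
q=2: r=3, s=3, t=-2   [25*(3) + 36*(-2) = 3]
q=3: r=2, s=-10, t=7   [25*(-10) + 36*(7) = 2]
q=1: r=1, s=13, t=-9   [25*(13) + 36*(-9) = 1]
q=2: r=0, s=-36, t=25   [25*(-36) + 36*(25) = 0]
GCD = 1; from the row with r=1: x=13, y=-9
Check: 25*(13) + 36*(-9) = 325 - 324 = 1

GCD = 1, x = 13, y = -9


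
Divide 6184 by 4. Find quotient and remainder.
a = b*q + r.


6184 = 4 * 1546 + 0
Check: 6184 + 0 = 6184

q = 1546, r = 0


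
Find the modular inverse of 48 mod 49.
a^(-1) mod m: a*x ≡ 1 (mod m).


Use the extended Euclidean algorithm on (49, 48); each row r = 49*s + 48*t:
r=49, s=1, t=0
r=48, s=0, t=1
q=1: r=1, s=1, t=-1   [49*(1) + 48*(-1) = 1]
q=48: r=0, s=-48, t=49   [49*(-48) + 48*(49) = 0]
GCD = 1 with t = -1, so 48*(-1) ≡ 1 (mod 49)
Inverse = -1 mod 49 = 48
Check: 48 * 48 = 2304 ≡ 1 (mod 49)

48^(-1) ≡ 48 (mod 49)


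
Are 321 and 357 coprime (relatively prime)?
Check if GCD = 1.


Euclidean algorithm:
357 = 1 * 321 + 36
321 = 8 * 36 + 33
36 = 1 * 33 + 3
33 = 11 * 3 + 0
GCD(321, 357) = 3

No, not coprime (GCD = 3)


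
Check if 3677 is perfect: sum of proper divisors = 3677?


Proper divisors of 3677: 1
Sum = 1 = 1

No, 3677 is not perfect (1 ≠ 3677)


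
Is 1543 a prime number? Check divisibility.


Check divisors up to sqrt(1543) = 39.2810
No divisors found.
1543 is prime.

Yes, 1543 is prime


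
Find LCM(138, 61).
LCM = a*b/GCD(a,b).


GCD(138, 61) = 1
LCM = 138*61/1 = 8418/1 = 8418

LCM = 8418


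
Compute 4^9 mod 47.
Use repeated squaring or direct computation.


4^1 mod 47 = 4
4^2 mod 47 = 16
4^3 mod 47 = 17
4^4 mod 47 = 21
4^5 mod 47 = 37
4^6 mod 47 = 7
4^7 mod 47 = 28
4^8 mod 47 = 18
4^9 mod 47 = 25


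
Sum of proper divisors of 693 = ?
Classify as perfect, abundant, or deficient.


Proper divisors: 1, 3, 7, 9, 11, 21, 33, 63, 77, 99, 231
Sum = 1 + 3 + 7 + 9 + 11 + 21 + 33 + 63 + 77 + 99 + 231 = 555
555 < 693 → deficient

s(693) = 555 (deficient)


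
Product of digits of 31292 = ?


3 × 1 × 2 × 9 × 2 = 108


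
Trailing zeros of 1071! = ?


floor(1071/5) = 214
floor(1071/25) = 42
floor(1071/125) = 8
floor(1071/625) = 1
Total = 265

265 trailing zeros


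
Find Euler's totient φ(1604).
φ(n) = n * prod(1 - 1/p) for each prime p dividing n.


1604 = 2^2 × 401
Prime factors: 2, 401
φ(1604) = 1604 × (1-1/2) × (1-1/401)
= 1604 × 1/2 × 400/401 = 800

φ(1604) = 800


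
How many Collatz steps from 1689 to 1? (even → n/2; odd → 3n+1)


1689 → 5068 → 2534 → 1267 → 3802 → 1901 → 5704 → 2852 → 1426 → 713 → 2140 → 1070 → 535 → 1606 → 803 → 2410 → 1205 → 3616 → 1808 → 904 → 452 → 226 → 113 → 340 → 170 → 85 → 256 → 128 → 64 → 32 → 16 → 8 → 4 → 2 → 1
Total steps = 34

34 steps


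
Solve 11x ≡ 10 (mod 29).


GCD(11, 29) = 1, unique solution
a^(-1) mod 29 = 8
x = 8 * 10 mod 29 = 22

x ≡ 22 (mod 29)


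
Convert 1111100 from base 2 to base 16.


1111100 (base 2) = 124 (decimal)
124 (decimal) = 7C (base 16)


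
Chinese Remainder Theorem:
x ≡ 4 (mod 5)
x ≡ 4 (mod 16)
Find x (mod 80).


M = 5*16 = 80
M1 = M/5 = 16, M2 = M/16 = 5
M1^(-1) mod 5 = 1, M2^(-1) mod 16 = 13
x = 4*16*1 + 4*5*13 = 324
324 mod 80 = 4
Check: 4 mod 5 = 4 ✓, 4 mod 16 = 4 ✓

x ≡ 4 (mod 80)


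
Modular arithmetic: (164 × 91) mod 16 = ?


164 × 91 = 14924
14924 mod 16 = 12


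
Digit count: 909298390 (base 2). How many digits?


909298390 in base 2 = 110110001100101100101011010110
Number of digits = 30

30 digits (base 2)


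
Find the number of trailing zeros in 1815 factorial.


floor(1815/5) = 363
floor(1815/25) = 72
floor(1815/125) = 14
floor(1815/625) = 2
Total = 451

451 trailing zeros


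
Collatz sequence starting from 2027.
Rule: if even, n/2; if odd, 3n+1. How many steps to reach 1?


2027 → 6082 → 3041 → 9124 → 4562 → 2281 → 6844 → 3422 → 1711 → 5134 → 2567 → 7702 → 3851 → 11554 → 5777 → 17332 → 8666 → 4333 → 13000 → 6500 → 3250 → 1625 → 4876 → 2438 → 1219 → 3658 → 1829 → 5488 → 2744 → 1372 → 686 → 343 → 1030 → 515 → 1546 → 773 → 2320 → 1160 → 580 → 290 → 145 → 436 → 218 → 109 → 328 → 164 → 82 → 41 → 124 → 62 → 31 → 94 → 47 → 142 → 71 → 214 → 107 → 322 → 161 → 484 → 242 → 121 → 364 → 182 → 91 → 274 → 137 → 412 → 206 → 103 → 310 → 155 → 466 → 233 → 700 → 350 → 175 → 526 → 263 → 790 → 395 → 1186 → 593 → 1780 → 890 → 445 → 1336 → 668 → 334 → 167 → 502 → 251 → 754 → 377 → 1132 → 566 → 283 → 850 → 425 → 1276 → 638 → 319 → 958 → 479 → 1438 → 719 → 2158 → 1079 → 3238 → 1619 → 4858 → 2429 → 7288 → 3644 → 1822 → 911 → 2734 → 1367 → 4102 → 2051 → 6154 → 3077 → 9232 → 4616 → 2308 → 1154 → 577 → 1732 → 866 → 433 → 1300 → 650 → 325 → 976 → 488 → 244 → 122 → 61 → 184 → 92 → 46 → 23 → 70 → 35 → 106 → 53 → 160 → 80 → 40 → 20 → 10 → 5 → 16 → 8 → 4 → 2 → 1
Total steps = 156

156 steps


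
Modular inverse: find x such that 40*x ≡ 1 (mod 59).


Use the extended Euclidean algorithm on (59, 40); each row r = 59*s + 40*t:
r=59, s=1, t=0
r=40, s=0, t=1
q=1: r=19, s=1, t=-1   [59*(1) + 40*(-1) = 19]
q=2: r=2, s=-2, t=3   [59*(-2) + 40*(3) = 2]
q=9: r=1, s=19, t=-28   [59*(19) + 40*(-28) = 1]
q=2: r=0, s=-40, t=59   [59*(-40) + 40*(59) = 0]
GCD = 1 with t = -28, so 40*(-28) ≡ 1 (mod 59)
Inverse = -28 mod 59 = 31
Check: 40 * 31 = 1240 ≡ 1 (mod 59)

40^(-1) ≡ 31 (mod 59)


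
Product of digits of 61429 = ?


6 × 1 × 4 × 2 × 9 = 432


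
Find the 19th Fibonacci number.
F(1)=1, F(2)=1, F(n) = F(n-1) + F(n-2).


Sequence: 1, 1, 2, 3, 5, 8, 13, 21, 34, 55, 89, 144, 233, 377, 610, 987, 1597, 2584, 4181
F(19) = 4181


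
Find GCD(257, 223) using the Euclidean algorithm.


257 = 1 * 223 + 34
223 = 6 * 34 + 19
34 = 1 * 19 + 15
19 = 1 * 15 + 4
15 = 3 * 4 + 3
4 = 1 * 3 + 1
3 = 3 * 1 + 0
GCD = 1


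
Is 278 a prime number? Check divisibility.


278 / 2 = 139 (exact division)
278 is NOT prime.

No, 278 is not prime


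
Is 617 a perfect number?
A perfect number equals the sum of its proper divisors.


Proper divisors of 617: 1
Sum = 1 = 1

No, 617 is not perfect (1 ≠ 617)


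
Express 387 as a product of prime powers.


387 / 3 = 129
129 / 3 = 43
43 / 43 = 1
387 = 3^2 × 43


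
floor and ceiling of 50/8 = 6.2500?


50/8 = 6.2500
floor = 6
ceil = 7

floor = 6, ceil = 7


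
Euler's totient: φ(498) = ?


498 = 2 × 3 × 83
Prime factors: 2, 3, 83
φ(498) = 498 × (1-1/2) × (1-1/3) × (1-1/83)
= 498 × 1/2 × 2/3 × 82/83 = 164

φ(498) = 164


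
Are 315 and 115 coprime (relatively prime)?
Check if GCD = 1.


Euclidean algorithm:
315 = 2 * 115 + 85
115 = 1 * 85 + 30
85 = 2 * 30 + 25
30 = 1 * 25 + 5
25 = 5 * 5 + 0
GCD(315, 115) = 5

No, not coprime (GCD = 5)


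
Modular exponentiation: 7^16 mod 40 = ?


7^1 mod 40 = 7
7^2 mod 40 = 9
7^3 mod 40 = 23
7^4 mod 40 = 1
7^5 mod 40 = 7
7^6 mod 40 = 9
7^7 mod 40 = 23
7^8 mod 40 = 1
7^9 mod 40 = 7
7^10 mod 40 = 9
7^11 mod 40 = 23
7^12 mod 40 = 1
7^13 mod 40 = 7
7^14 mod 40 = 9
7^15 mod 40 = 23
7^16 mod 40 = 1


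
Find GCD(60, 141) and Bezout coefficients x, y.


Tabular extended Euclidean (each row: r = 60*s + 141*t):
r=60, s=1, t=0
r=141, s=0, t=1
q=0: r=60, s=1, t=0   [60*(1) + 141*(0) = 60]
q=2: r=21, s=-2, t=1   [60*(-2) + 141*(1) = 21]
q=2: r=18, s=5, t=-2   [60*(5) + 141*(-2) = 18]
q=1: r=3, s=-7, t=3   [60*(-7) + 141*(3) = 3]
q=6: r=0, s=47, t=-20   [60*(47) + 141*(-20) = 0]
GCD = 3; from the row with r=3: x=-7, y=3
Check: 60*(-7) + 141*(3) = -420 + 423 = 3

GCD = 3, x = -7, y = 3


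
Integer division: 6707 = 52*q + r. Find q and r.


6707 = 52 * 128 + 51
Check: 6656 + 51 = 6707

q = 128, r = 51


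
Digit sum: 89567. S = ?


8 + 9 + 5 + 6 + 7 = 35


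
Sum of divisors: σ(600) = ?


Divisors of 600: 1, 2, 3, 4, 5, 6, 8, 10, 12, 15, 20, 24, 25, 30, 40, 50, 60, 75, 100, 120, 150, 200, 300, 600
Sum = 1 + 2 + 3 + 4 + 5 + 6 + 8 + 10 + 12 + 15 + 20 + 24 + 25 + 30 + 40 + 50 + 60 + 75 + 100 + 120 + 150 + 200 + 300 + 600 = 1860

σ(600) = 1860


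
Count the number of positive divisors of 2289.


2289 = 3^1 × 7^1 × 109^1
d(2289) = (1+1) × (1+1) × (1+1) = 8

8 divisors


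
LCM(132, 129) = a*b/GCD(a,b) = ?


GCD(132, 129) = 3
LCM = 132*129/3 = 17028/3 = 5676

LCM = 5676


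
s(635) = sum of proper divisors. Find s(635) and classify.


Proper divisors: 1, 5, 127
Sum = 1 + 5 + 127 = 133
133 < 635 → deficient

s(635) = 133 (deficient)


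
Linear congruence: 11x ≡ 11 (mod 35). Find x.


GCD(11, 35) = 1, unique solution
a^(-1) mod 35 = 16
x = 16 * 11 mod 35 = 1

x ≡ 1 (mod 35)


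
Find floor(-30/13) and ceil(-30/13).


-30/13 = -2.3077
floor = -3
ceil = -2

floor = -3, ceil = -2


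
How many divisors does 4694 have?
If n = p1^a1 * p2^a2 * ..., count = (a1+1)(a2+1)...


4694 = 2^1 × 2347^1
d(4694) = (1+1) × (1+1) = 4

4 divisors


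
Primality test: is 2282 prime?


2282 / 2 = 1141 (exact division)
2282 is NOT prime.

No, 2282 is not prime


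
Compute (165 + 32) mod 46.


165 + 32 = 197
197 mod 46 = 13


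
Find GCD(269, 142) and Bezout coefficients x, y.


Tabular extended Euclidean (each row: r = 269*s + 142*t):
r=269, s=1, t=0
r=142, s=0, t=1
q=1: r=127, s=1, t=-1   [269*(1) + 142*(-1) = 127]
q=1: r=15, s=-1, t=2   [269*(-1) + 142*(2) = 15]
q=8: r=7, s=9, t=-17   [269*(9) + 142*(-17) = 7]
q=2: r=1, s=-19, t=36   [269*(-19) + 142*(36) = 1]
q=7: r=0, s=142, t=-269   [269*(142) + 142*(-269) = 0]
GCD = 1; from the row with r=1: x=-19, y=36
Check: 269*(-19) + 142*(36) = -5111 + 5112 = 1

GCD = 1, x = -19, y = 36


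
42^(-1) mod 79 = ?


Use the extended Euclidean algorithm on (79, 42); each row r = 79*s + 42*t:
r=79, s=1, t=0
r=42, s=0, t=1
q=1: r=37, s=1, t=-1   [79*(1) + 42*(-1) = 37]
q=1: r=5, s=-1, t=2   [79*(-1) + 42*(2) = 5]
q=7: r=2, s=8, t=-15   [79*(8) + 42*(-15) = 2]
q=2: r=1, s=-17, t=32   [79*(-17) + 42*(32) = 1]
q=2: r=0, s=42, t=-79   [79*(42) + 42*(-79) = 0]
GCD = 1 with t = 32, so 42*(32) ≡ 1 (mod 79)
Inverse = 32 mod 79 = 32
Check: 42 * 32 = 1344 ≡ 1 (mod 79)

42^(-1) ≡ 32 (mod 79)


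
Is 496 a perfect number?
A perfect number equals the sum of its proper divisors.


Proper divisors of 496: 1, 2, 4, 8, 16, 31, 62, 124, 248
Sum = 1 + 2 + 4 + 8 + 16 + 31 + 62 + 124 + 248 = 496

Yes, 496 is perfect (496 = 496)


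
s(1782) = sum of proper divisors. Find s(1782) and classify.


Proper divisors: 1, 2, 3, 6, 9, 11, 18, 22, 27, 33, 54, 66, 81, 99, 162, 198, 297, 594, 891
Sum = 1 + 2 + 3 + 6 + 9 + 11 + 18 + 22 + 27 + 33 + 54 + 66 + 81 + 99 + 162 + 198 + 297 + 594 + 891 = 2574
2574 > 1782 → abundant

s(1782) = 2574 (abundant)


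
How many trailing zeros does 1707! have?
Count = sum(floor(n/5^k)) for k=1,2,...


floor(1707/5) = 341
floor(1707/25) = 68
floor(1707/125) = 13
floor(1707/625) = 2
Total = 424

424 trailing zeros


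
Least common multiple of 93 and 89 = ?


GCD(93, 89) = 1
LCM = 93*89/1 = 8277/1 = 8277

LCM = 8277


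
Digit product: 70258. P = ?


7 × 0 × 2 × 5 × 8 = 0


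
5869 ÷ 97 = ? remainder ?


5869 = 97 * 60 + 49
Check: 5820 + 49 = 5869

q = 60, r = 49


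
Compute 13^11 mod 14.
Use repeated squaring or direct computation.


13^1 mod 14 = 13
13^2 mod 14 = 1
13^3 mod 14 = 13
13^4 mod 14 = 1
13^5 mod 14 = 13
13^6 mod 14 = 1
13^7 mod 14 = 13
13^8 mod 14 = 1
13^9 mod 14 = 13
13^10 mod 14 = 1
13^11 mod 14 = 13


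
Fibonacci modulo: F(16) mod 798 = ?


F(k) mod 798 for k=1..16:
1, 1, 2, 3, 5, 8, 13, 21, 34, 55, 89, 144, 233, 377, 610, 189
F(16) mod 798 = 189


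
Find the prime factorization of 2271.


2271 / 3 = 757
757 / 757 = 1
2271 = 3 × 757


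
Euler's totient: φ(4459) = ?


4459 = 7^3 × 13
Prime factors: 7, 13
φ(4459) = 4459 × (1-1/7) × (1-1/13)
= 4459 × 6/7 × 12/13 = 3528

φ(4459) = 3528


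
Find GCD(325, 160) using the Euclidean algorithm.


325 = 2 * 160 + 5
160 = 32 * 5 + 0
GCD = 5


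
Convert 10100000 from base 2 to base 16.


10100000 (base 2) = 160 (decimal)
160 (decimal) = A0 (base 16)


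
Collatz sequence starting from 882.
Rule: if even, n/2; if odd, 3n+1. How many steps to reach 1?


882 → 441 → 1324 → 662 → 331 → 994 → 497 → 1492 → 746 → 373 → 1120 → 560 → 280 → 140 → 70 → 35 → 106 → 53 → 160 → 80 → 40 → 20 → 10 → 5 → 16 → 8 → 4 → 2 → 1
Total steps = 28

28 steps


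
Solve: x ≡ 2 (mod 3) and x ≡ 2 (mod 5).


M = 3*5 = 15
M1 = M/3 = 5, M2 = M/5 = 3
M1^(-1) mod 3 = 2, M2^(-1) mod 5 = 2
x = 2*5*2 + 2*3*2 = 32
32 mod 15 = 2
Check: 2 mod 3 = 2 ✓, 2 mod 5 = 2 ✓

x ≡ 2 (mod 15)


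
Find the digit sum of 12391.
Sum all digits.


1 + 2 + 3 + 9 + 1 = 16


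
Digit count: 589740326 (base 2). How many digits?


589740326 in base 2 = 100011001001101011100100100110
Number of digits = 30

30 digits (base 2)


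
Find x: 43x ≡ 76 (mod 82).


GCD(43, 82) = 1, unique solution
a^(-1) mod 82 = 21
x = 21 * 76 mod 82 = 38

x ≡ 38 (mod 82)


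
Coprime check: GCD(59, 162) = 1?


Euclidean algorithm:
162 = 2 * 59 + 44
59 = 1 * 44 + 15
44 = 2 * 15 + 14
15 = 1 * 14 + 1
14 = 14 * 1 + 0
GCD(59, 162) = 1

Yes, coprime (GCD = 1)


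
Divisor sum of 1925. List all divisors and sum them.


Divisors of 1925: 1, 5, 7, 11, 25, 35, 55, 77, 175, 275, 385, 1925
Sum = 1 + 5 + 7 + 11 + 25 + 35 + 55 + 77 + 175 + 275 + 385 + 1925 = 2976

σ(1925) = 2976


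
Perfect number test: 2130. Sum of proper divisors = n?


Proper divisors of 2130: 1, 2, 3, 5, 6, 10, 15, 30, 71, 142, 213, 355, 426, 710, 1065
Sum = 1 + 2 + 3 + 5 + 6 + 10 + 15 + 30 + 71 + 142 + 213 + 355 + 426 + 710 + 1065 = 3054

No, 2130 is not perfect (3054 ≠ 2130)


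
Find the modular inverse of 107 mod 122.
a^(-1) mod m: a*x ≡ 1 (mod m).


Use the extended Euclidean algorithm on (122, 107); each row r = 122*s + 107*t:
r=122, s=1, t=0
r=107, s=0, t=1
q=1: r=15, s=1, t=-1   [122*(1) + 107*(-1) = 15]
q=7: r=2, s=-7, t=8   [122*(-7) + 107*(8) = 2]
q=7: r=1, s=50, t=-57   [122*(50) + 107*(-57) = 1]
q=2: r=0, s=-107, t=122   [122*(-107) + 107*(122) = 0]
GCD = 1 with t = -57, so 107*(-57) ≡ 1 (mod 122)
Inverse = -57 mod 122 = 65
Check: 107 * 65 = 6955 ≡ 1 (mod 122)

107^(-1) ≡ 65 (mod 122)


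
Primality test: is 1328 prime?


1328 / 2 = 664 (exact division)
1328 is NOT prime.

No, 1328 is not prime


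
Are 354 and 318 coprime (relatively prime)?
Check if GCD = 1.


Euclidean algorithm:
354 = 1 * 318 + 36
318 = 8 * 36 + 30
36 = 1 * 30 + 6
30 = 5 * 6 + 0
GCD(354, 318) = 6

No, not coprime (GCD = 6)


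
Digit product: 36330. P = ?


3 × 6 × 3 × 3 × 0 = 0


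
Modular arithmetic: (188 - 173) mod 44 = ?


188 - 173 = 15
15 mod 44 = 15


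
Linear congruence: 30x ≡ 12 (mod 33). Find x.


GCD(30, 33) = 3 divides 12
Divide: 10x ≡ 4 (mod 11)
x ≡ 7 (mod 11)


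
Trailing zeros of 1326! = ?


floor(1326/5) = 265
floor(1326/25) = 53
floor(1326/125) = 10
floor(1326/625) = 2
Total = 330

330 trailing zeros


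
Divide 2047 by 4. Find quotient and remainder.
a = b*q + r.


2047 = 4 * 511 + 3
Check: 2044 + 3 = 2047

q = 511, r = 3


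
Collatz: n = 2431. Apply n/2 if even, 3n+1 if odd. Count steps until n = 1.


2431 → 7294 → 3647 → 10942 → 5471 → 16414 → 8207 → 24622 → 12311 → 36934 → 18467 → 55402 → 27701 → 83104 → 41552 → 20776 → 10388 → 5194 → 2597 → 7792 → 3896 → 1948 → 974 → 487 → 1462 → 731 → 2194 → 1097 → 3292 → 1646 → 823 → 2470 → 1235 → 3706 → 1853 → 5560 → 2780 → 1390 → 695 → 2086 → 1043 → 3130 → 1565 → 4696 → 2348 → 1174 → 587 → 1762 → 881 → 2644 → 1322 → 661 → 1984 → 992 → 496 → 248 → 124 → 62 → 31 → 94 → 47 → 142 → 71 → 214 → 107 → 322 → 161 → 484 → 242 → 121 → 364 → 182 → 91 → 274 → 137 → 412 → 206 → 103 → 310 → 155 → 466 → 233 → 700 → 350 → 175 → 526 → 263 → 790 → 395 → 1186 → 593 → 1780 → 890 → 445 → 1336 → 668 → 334 → 167 → 502 → 251 → 754 → 377 → 1132 → 566 → 283 → 850 → 425 → 1276 → 638 → 319 → 958 → 479 → 1438 → 719 → 2158 → 1079 → 3238 → 1619 → 4858 → 2429 → 7288 → 3644 → 1822 → 911 → 2734 → 1367 → 4102 → 2051 → 6154 → 3077 → 9232 → 4616 → 2308 → 1154 → 577 → 1732 → 866 → 433 → 1300 → 650 → 325 → 976 → 488 → 244 → 122 → 61 → 184 → 92 → 46 → 23 → 70 → 35 → 106 → 53 → 160 → 80 → 40 → 20 → 10 → 5 → 16 → 8 → 4 → 2 → 1
Total steps = 164

164 steps


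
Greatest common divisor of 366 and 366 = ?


366 = 1 * 366 + 0
GCD = 366


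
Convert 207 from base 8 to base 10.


207 (base 8) = 135 (decimal)
135 (decimal) = 135 (base 10)


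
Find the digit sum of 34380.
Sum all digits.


3 + 4 + 3 + 8 + 0 = 18


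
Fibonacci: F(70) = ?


Sequence: 1, 1, 2, 3, 5, 8, 13, 21, 34, 55, 89, 144, 233, 377, 610, 987, 1597, 2584, 4181, 6765, 10946, 17711, 28657, 46368, 75025, 121393, 196418, 317811, 514229, 832040, 1346269, 2178309, 3524578, 5702887, 9227465, 14930352, 24157817, 39088169, 63245986, 102334155, 165580141, 267914296, 433494437, 701408733, 1134903170, 1836311903, 2971215073, 4807526976, 7778742049, 12586269025, 20365011074, 32951280099, 53316291173, 86267571272, 139583862445, 225851433717, 365435296162, 591286729879, 956722026041, 1548008755920, 2504730781961, 4052739537881, 6557470319842, 10610209857723, 17167680177565, 27777890035288, 44945570212853, 72723460248141, 117669030460994, 190392490709135
F(70) = 190392490709135


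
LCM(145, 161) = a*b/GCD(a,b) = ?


GCD(145, 161) = 1
LCM = 145*161/1 = 23345/1 = 23345

LCM = 23345


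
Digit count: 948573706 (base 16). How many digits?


948573706 in base 16 = 388A160A
Number of digits = 8

8 digits (base 16)


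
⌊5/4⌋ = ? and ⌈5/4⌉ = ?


5/4 = 1.2500
floor = 1
ceil = 2

floor = 1, ceil = 2


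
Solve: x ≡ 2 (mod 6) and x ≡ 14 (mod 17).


M = 6*17 = 102
M1 = M/6 = 17, M2 = M/17 = 6
M1^(-1) mod 6 = 5, M2^(-1) mod 17 = 3
x = 2*17*5 + 14*6*3 = 422
422 mod 102 = 14
Check: 14 mod 6 = 2 ✓, 14 mod 17 = 14 ✓

x ≡ 14 (mod 102)


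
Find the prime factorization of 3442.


3442 / 2 = 1721
1721 / 1721 = 1
3442 = 2 × 1721


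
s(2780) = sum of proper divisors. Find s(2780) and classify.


Proper divisors: 1, 2, 4, 5, 10, 20, 139, 278, 556, 695, 1390
Sum = 1 + 2 + 4 + 5 + 10 + 20 + 139 + 278 + 556 + 695 + 1390 = 3100
3100 > 2780 → abundant

s(2780) = 3100 (abundant)


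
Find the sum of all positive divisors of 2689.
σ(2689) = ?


Divisors of 2689: 1, 2689
Sum = 1 + 2689 = 2690

σ(2689) = 2690


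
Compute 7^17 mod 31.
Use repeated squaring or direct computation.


7^1 mod 31 = 7
7^2 mod 31 = 18
7^3 mod 31 = 2
7^4 mod 31 = 14
7^5 mod 31 = 5
7^6 mod 31 = 4
7^7 mod 31 = 28
7^8 mod 31 = 10
7^9 mod 31 = 8
7^10 mod 31 = 25
7^11 mod 31 = 20
7^12 mod 31 = 16
7^13 mod 31 = 19
7^14 mod 31 = 9
7^15 mod 31 = 1
7^16 mod 31 = 7
7^17 mod 31 = 18


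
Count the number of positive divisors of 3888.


3888 = 2^4 × 3^5
d(3888) = (4+1) × (5+1) = 30

30 divisors


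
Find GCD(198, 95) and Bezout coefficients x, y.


Tabular extended Euclidean (each row: r = 198*s + 95*t):
r=198, s=1, t=0
r=95, s=0, t=1
q=2: r=8, s=1, t=-2   [198*(1) + 95*(-2) = 8]
q=11: r=7, s=-11, t=23   [198*(-11) + 95*(23) = 7]
q=1: r=1, s=12, t=-25   [198*(12) + 95*(-25) = 1]
q=7: r=0, s=-95, t=198   [198*(-95) + 95*(198) = 0]
GCD = 1; from the row with r=1: x=12, y=-25
Check: 198*(12) + 95*(-25) = 2376 - 2375 = 1

GCD = 1, x = 12, y = -25


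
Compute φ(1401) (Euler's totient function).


1401 = 3 × 467
Prime factors: 3, 467
φ(1401) = 1401 × (1-1/3) × (1-1/467)
= 1401 × 2/3 × 466/467 = 932

φ(1401) = 932


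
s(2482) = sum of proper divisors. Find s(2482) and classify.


Proper divisors: 1, 2, 17, 34, 73, 146, 1241
Sum = 1 + 2 + 17 + 34 + 73 + 146 + 1241 = 1514
1514 < 2482 → deficient

s(2482) = 1514 (deficient)


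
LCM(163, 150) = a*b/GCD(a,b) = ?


GCD(163, 150) = 1
LCM = 163*150/1 = 24450/1 = 24450

LCM = 24450


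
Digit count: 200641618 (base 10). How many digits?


200641618 has 9 digits in base 10
floor(log10(200641618)) + 1 = floor(8.3024) + 1 = 9

9 digits (base 10)


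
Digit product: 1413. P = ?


1 × 4 × 1 × 3 = 12


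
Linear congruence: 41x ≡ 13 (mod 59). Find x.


GCD(41, 59) = 1, unique solution
a^(-1) mod 59 = 36
x = 36 * 13 mod 59 = 55

x ≡ 55 (mod 59)


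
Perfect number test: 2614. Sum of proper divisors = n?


Proper divisors of 2614: 1, 2, 1307
Sum = 1 + 2 + 1307 = 1310

No, 2614 is not perfect (1310 ≠ 2614)


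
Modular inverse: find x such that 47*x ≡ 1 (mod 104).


Use the extended Euclidean algorithm on (104, 47); each row r = 104*s + 47*t:
r=104, s=1, t=0
r=47, s=0, t=1
q=2: r=10, s=1, t=-2   [104*(1) + 47*(-2) = 10]
q=4: r=7, s=-4, t=9   [104*(-4) + 47*(9) = 7]
q=1: r=3, s=5, t=-11   [104*(5) + 47*(-11) = 3]
q=2: r=1, s=-14, t=31   [104*(-14) + 47*(31) = 1]
q=3: r=0, s=47, t=-104   [104*(47) + 47*(-104) = 0]
GCD = 1 with t = 31, so 47*(31) ≡ 1 (mod 104)
Inverse = 31 mod 104 = 31
Check: 47 * 31 = 1457 ≡ 1 (mod 104)

47^(-1) ≡ 31 (mod 104)


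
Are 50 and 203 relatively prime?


Euclidean algorithm:
203 = 4 * 50 + 3
50 = 16 * 3 + 2
3 = 1 * 2 + 1
2 = 2 * 1 + 0
GCD(50, 203) = 1

Yes, coprime (GCD = 1)


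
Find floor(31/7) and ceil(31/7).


31/7 = 4.4286
floor = 4
ceil = 5

floor = 4, ceil = 5


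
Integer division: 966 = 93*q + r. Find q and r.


966 = 93 * 10 + 36
Check: 930 + 36 = 966

q = 10, r = 36


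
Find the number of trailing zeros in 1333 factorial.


floor(1333/5) = 266
floor(1333/25) = 53
floor(1333/125) = 10
floor(1333/625) = 2
Total = 331

331 trailing zeros


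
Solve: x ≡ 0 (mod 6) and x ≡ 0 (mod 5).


M = 6*5 = 30
M1 = M/6 = 5, M2 = M/5 = 6
M1^(-1) mod 6 = 5, M2^(-1) mod 5 = 1
x = 0*5*5 + 0*6*1 = 0
0 mod 30 = 0
Check: 0 mod 6 = 0 ✓, 0 mod 5 = 0 ✓

x ≡ 0 (mod 30)


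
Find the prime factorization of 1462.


1462 / 2 = 731
731 / 17 = 43
43 / 43 = 1
1462 = 2 × 17 × 43


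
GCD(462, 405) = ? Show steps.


462 = 1 * 405 + 57
405 = 7 * 57 + 6
57 = 9 * 6 + 3
6 = 2 * 3 + 0
GCD = 3


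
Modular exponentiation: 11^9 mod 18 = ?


11^1 mod 18 = 11
11^2 mod 18 = 13
11^3 mod 18 = 17
11^4 mod 18 = 7
11^5 mod 18 = 5
11^6 mod 18 = 1
11^7 mod 18 = 11
11^8 mod 18 = 13
11^9 mod 18 = 17


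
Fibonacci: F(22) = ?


Sequence: 1, 1, 2, 3, 5, 8, 13, 21, 34, 55, 89, 144, 233, 377, 610, 987, 1597, 2584, 4181, 6765, 10946, 17711
F(22) = 17711


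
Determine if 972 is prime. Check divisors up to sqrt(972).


972 / 2 = 486 (exact division)
972 is NOT prime.

No, 972 is not prime


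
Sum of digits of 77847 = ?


7 + 7 + 8 + 4 + 7 = 33


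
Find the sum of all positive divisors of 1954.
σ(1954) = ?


Divisors of 1954: 1, 2, 977, 1954
Sum = 1 + 2 + 977 + 1954 = 2934

σ(1954) = 2934


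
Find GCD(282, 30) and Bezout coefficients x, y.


Tabular extended Euclidean (each row: r = 282*s + 30*t):
r=282, s=1, t=0
r=30, s=0, t=1
q=9: r=12, s=1, t=-9   [282*(1) + 30*(-9) = 12]
q=2: r=6, s=-2, t=19   [282*(-2) + 30*(19) = 6]
q=2: r=0, s=5, t=-47   [282*(5) + 30*(-47) = 0]
GCD = 6; from the row with r=6: x=-2, y=19
Check: 282*(-2) + 30*(19) = -564 + 570 = 6

GCD = 6, x = -2, y = 19


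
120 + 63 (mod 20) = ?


120 + 63 = 183
183 mod 20 = 3


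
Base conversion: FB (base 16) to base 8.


FB (base 16) = 251 (decimal)
251 (decimal) = 373 (base 8)


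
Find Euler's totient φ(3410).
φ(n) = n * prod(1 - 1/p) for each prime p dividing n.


3410 = 2 × 5 × 11 × 31
Prime factors: 2, 5, 11, 31
φ(3410) = 3410 × (1-1/2) × (1-1/5) × (1-1/11) × (1-1/31)
= 3410 × 1/2 × 4/5 × 10/11 × 30/31 = 1200

φ(3410) = 1200


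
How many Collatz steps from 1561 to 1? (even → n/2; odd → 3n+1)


1561 → 4684 → 2342 → 1171 → 3514 → 1757 → 5272 → 2636 → 1318 → 659 → 1978 → 989 → 2968 → 1484 → 742 → 371 → 1114 → 557 → 1672 → 836 → 418 → 209 → 628 → 314 → 157 → 472 → 236 → 118 → 59 → 178 → 89 → 268 → 134 → 67 → 202 → 101 → 304 → 152 → 76 → 38 → 19 → 58 → 29 → 88 → 44 → 22 → 11 → 34 → 17 → 52 → 26 → 13 → 40 → 20 → 10 → 5 → 16 → 8 → 4 → 2 → 1
Total steps = 60

60 steps


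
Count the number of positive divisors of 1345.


1345 = 5^1 × 269^1
d(1345) = (1+1) × (1+1) = 4

4 divisors


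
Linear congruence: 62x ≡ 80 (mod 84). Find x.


GCD(62, 84) = 2 divides 80
Divide: 31x ≡ 40 (mod 42)
x ≡ 4 (mod 42)


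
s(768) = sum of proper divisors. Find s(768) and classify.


Proper divisors: 1, 2, 3, 4, 6, 8, 12, 16, 24, 32, 48, 64, 96, 128, 192, 256, 384
Sum = 1 + 2 + 3 + 4 + 6 + 8 + 12 + 16 + 24 + 32 + 48 + 64 + 96 + 128 + 192 + 256 + 384 = 1276
1276 > 768 → abundant

s(768) = 1276 (abundant)


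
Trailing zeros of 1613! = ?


floor(1613/5) = 322
floor(1613/25) = 64
floor(1613/125) = 12
floor(1613/625) = 2
Total = 400

400 trailing zeros


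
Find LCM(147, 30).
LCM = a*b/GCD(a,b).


GCD(147, 30) = 3
LCM = 147*30/3 = 4410/3 = 1470

LCM = 1470


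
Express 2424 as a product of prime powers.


2424 / 2 = 1212
1212 / 2 = 606
606 / 2 = 303
303 / 3 = 101
101 / 101 = 1
2424 = 2^3 × 3 × 101


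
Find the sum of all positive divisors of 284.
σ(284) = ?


Divisors of 284: 1, 2, 4, 71, 142, 284
Sum = 1 + 2 + 4 + 71 + 142 + 284 = 504

σ(284) = 504


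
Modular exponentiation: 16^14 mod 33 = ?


16^1 mod 33 = 16
16^2 mod 33 = 25
16^3 mod 33 = 4
16^4 mod 33 = 31
16^5 mod 33 = 1
16^6 mod 33 = 16
16^7 mod 33 = 25
16^8 mod 33 = 4
16^9 mod 33 = 31
16^10 mod 33 = 1
16^11 mod 33 = 16
16^12 mod 33 = 25
16^13 mod 33 = 4
16^14 mod 33 = 31


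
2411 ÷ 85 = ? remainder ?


2411 = 85 * 28 + 31
Check: 2380 + 31 = 2411

q = 28, r = 31


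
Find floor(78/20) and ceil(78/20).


78/20 = 3.9000
floor = 3
ceil = 4

floor = 3, ceil = 4


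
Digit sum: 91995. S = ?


9 + 1 + 9 + 9 + 5 = 33


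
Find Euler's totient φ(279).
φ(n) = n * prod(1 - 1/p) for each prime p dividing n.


279 = 3^2 × 31
Prime factors: 3, 31
φ(279) = 279 × (1-1/3) × (1-1/31)
= 279 × 2/3 × 30/31 = 180

φ(279) = 180


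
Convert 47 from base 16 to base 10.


47 (base 16) = 71 (decimal)
71 (decimal) = 71 (base 10)


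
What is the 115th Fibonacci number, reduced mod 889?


F(k) mod 889 for k=1..115:
1, 1, 2, 3, 5, 8, 13, 21, 34, 55, 89, 144, 233, 377, 610, 98, 708, 806, 625, 542, 278, 820, 209, 140, 349, 489, 838, 438, 387, 825, 323, 259, 582, 841, 534, 486, 131, 617, 748, 476, 335, 811, 257, 179, 436, 615, 162, 777, 50, 827, 877, 815, 803, 729, 643, 483, 237, 720, 68, 788, 856, 755, 722, 588, 421, 120, 541, 661, 313, 85, 398, 483, 881, 475, 467, 53, 520, 573, 204, 777, 92, 869, 72, 52, 124, 176, 300, 476, 776, 363, 250, 613, 863, 587, 561, 259, 820, 190, 121, 311, 432, 743, 286, 140, 426, 566, 103, 669, 772, 552, 435, 98, 533, 631, 275
F(115) mod 889 = 275


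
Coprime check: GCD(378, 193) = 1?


Euclidean algorithm:
378 = 1 * 193 + 185
193 = 1 * 185 + 8
185 = 23 * 8 + 1
8 = 8 * 1 + 0
GCD(378, 193) = 1

Yes, coprime (GCD = 1)


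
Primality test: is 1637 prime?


Check divisors up to sqrt(1637) = 40.4599
No divisors found.
1637 is prime.

Yes, 1637 is prime


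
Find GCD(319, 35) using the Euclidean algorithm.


319 = 9 * 35 + 4
35 = 8 * 4 + 3
4 = 1 * 3 + 1
3 = 3 * 1 + 0
GCD = 1


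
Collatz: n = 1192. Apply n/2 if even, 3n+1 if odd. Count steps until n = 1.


1192 → 596 → 298 → 149 → 448 → 224 → 112 → 56 → 28 → 14 → 7 → 22 → 11 → 34 → 17 → 52 → 26 → 13 → 40 → 20 → 10 → 5 → 16 → 8 → 4 → 2 → 1
Total steps = 26

26 steps


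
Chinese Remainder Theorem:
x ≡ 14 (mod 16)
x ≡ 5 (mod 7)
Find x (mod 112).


M = 16*7 = 112
M1 = M/16 = 7, M2 = M/7 = 16
M1^(-1) mod 16 = 7, M2^(-1) mod 7 = 4
x = 14*7*7 + 5*16*4 = 1006
1006 mod 112 = 110
Check: 110 mod 16 = 14 ✓, 110 mod 7 = 5 ✓

x ≡ 110 (mod 112)


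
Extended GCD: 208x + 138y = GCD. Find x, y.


Tabular extended Euclidean (each row: r = 208*s + 138*t):
r=208, s=1, t=0
r=138, s=0, t=1
q=1: r=70, s=1, t=-1   [208*(1) + 138*(-1) = 70]
q=1: r=68, s=-1, t=2   [208*(-1) + 138*(2) = 68]
q=1: r=2, s=2, t=-3   [208*(2) + 138*(-3) = 2]
q=34: r=0, s=-69, t=104   [208*(-69) + 138*(104) = 0]
GCD = 2; from the row with r=2: x=2, y=-3
Check: 208*(2) + 138*(-3) = 416 - 414 = 2

GCD = 2, x = 2, y = -3


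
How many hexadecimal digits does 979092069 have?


979092069 in base 16 = 3A5BC265
Number of digits = 8

8 digits (base 16)


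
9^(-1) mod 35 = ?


Use the extended Euclidean algorithm on (35, 9); each row r = 35*s + 9*t:
r=35, s=1, t=0
r=9, s=0, t=1
q=3: r=8, s=1, t=-3   [35*(1) + 9*(-3) = 8]
q=1: r=1, s=-1, t=4   [35*(-1) + 9*(4) = 1]
q=8: r=0, s=9, t=-35   [35*(9) + 9*(-35) = 0]
GCD = 1 with t = 4, so 9*(4) ≡ 1 (mod 35)
Inverse = 4 mod 35 = 4
Check: 9 * 4 = 36 ≡ 1 (mod 35)

9^(-1) ≡ 4 (mod 35)


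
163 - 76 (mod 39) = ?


163 - 76 = 87
87 mod 39 = 9


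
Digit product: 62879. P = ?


6 × 2 × 8 × 7 × 9 = 6048


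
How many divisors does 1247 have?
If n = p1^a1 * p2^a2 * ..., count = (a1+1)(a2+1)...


1247 = 29^1 × 43^1
d(1247) = (1+1) × (1+1) = 4

4 divisors


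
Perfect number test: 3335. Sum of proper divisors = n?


Proper divisors of 3335: 1, 5, 23, 29, 115, 145, 667
Sum = 1 + 5 + 23 + 29 + 115 + 145 + 667 = 985

No, 3335 is not perfect (985 ≠ 3335)


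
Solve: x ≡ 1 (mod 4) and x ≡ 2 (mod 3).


M = 4*3 = 12
M1 = M/4 = 3, M2 = M/3 = 4
M1^(-1) mod 4 = 3, M2^(-1) mod 3 = 1
x = 1*3*3 + 2*4*1 = 17
17 mod 12 = 5
Check: 5 mod 4 = 1 ✓, 5 mod 3 = 2 ✓

x ≡ 5 (mod 12)


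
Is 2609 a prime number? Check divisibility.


Check divisors up to sqrt(2609) = 51.0784
No divisors found.
2609 is prime.

Yes, 2609 is prime


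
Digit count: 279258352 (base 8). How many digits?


279258352 in base 8 = 2051222360
Number of digits = 10

10 digits (base 8)


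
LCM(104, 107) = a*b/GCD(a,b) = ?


GCD(104, 107) = 1
LCM = 104*107/1 = 11128/1 = 11128

LCM = 11128


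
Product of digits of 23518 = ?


2 × 3 × 5 × 1 × 8 = 240


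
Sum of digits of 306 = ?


3 + 0 + 6 = 9


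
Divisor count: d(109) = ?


109 = 109^1
d(109) = (1+1) = 2

2 divisors


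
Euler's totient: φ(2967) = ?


2967 = 3 × 23 × 43
Prime factors: 3, 23, 43
φ(2967) = 2967 × (1-1/3) × (1-1/23) × (1-1/43)
= 2967 × 2/3 × 22/23 × 42/43 = 1848

φ(2967) = 1848


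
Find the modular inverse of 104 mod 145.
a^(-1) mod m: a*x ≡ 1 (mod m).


Use the extended Euclidean algorithm on (145, 104); each row r = 145*s + 104*t:
r=145, s=1, t=0
r=104, s=0, t=1
q=1: r=41, s=1, t=-1   [145*(1) + 104*(-1) = 41]
q=2: r=22, s=-2, t=3   [145*(-2) + 104*(3) = 22]
q=1: r=19, s=3, t=-4   [145*(3) + 104*(-4) = 19]
q=1: r=3, s=-5, t=7   [145*(-5) + 104*(7) = 3]
q=6: r=1, s=33, t=-46   [145*(33) + 104*(-46) = 1]
q=3: r=0, s=-104, t=145   [145*(-104) + 104*(145) = 0]
GCD = 1 with t = -46, so 104*(-46) ≡ 1 (mod 145)
Inverse = -46 mod 145 = 99
Check: 104 * 99 = 10296 ≡ 1 (mod 145)

104^(-1) ≡ 99 (mod 145)


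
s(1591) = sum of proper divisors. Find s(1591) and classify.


Proper divisors: 1, 37, 43
Sum = 1 + 37 + 43 = 81
81 < 1591 → deficient

s(1591) = 81 (deficient)


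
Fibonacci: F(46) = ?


Sequence: 1, 1, 2, 3, 5, 8, 13, 21, 34, 55, 89, 144, 233, 377, 610, 987, 1597, 2584, 4181, 6765, 10946, 17711, 28657, 46368, 75025, 121393, 196418, 317811, 514229, 832040, 1346269, 2178309, 3524578, 5702887, 9227465, 14930352, 24157817, 39088169, 63245986, 102334155, 165580141, 267914296, 433494437, 701408733, 1134903170, 1836311903
F(46) = 1836311903


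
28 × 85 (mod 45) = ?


28 × 85 = 2380
2380 mod 45 = 40


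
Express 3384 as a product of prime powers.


3384 / 2 = 1692
1692 / 2 = 846
846 / 2 = 423
423 / 3 = 141
141 / 3 = 47
47 / 47 = 1
3384 = 2^3 × 3^2 × 47


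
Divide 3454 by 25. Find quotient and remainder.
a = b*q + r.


3454 = 25 * 138 + 4
Check: 3450 + 4 = 3454

q = 138, r = 4
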